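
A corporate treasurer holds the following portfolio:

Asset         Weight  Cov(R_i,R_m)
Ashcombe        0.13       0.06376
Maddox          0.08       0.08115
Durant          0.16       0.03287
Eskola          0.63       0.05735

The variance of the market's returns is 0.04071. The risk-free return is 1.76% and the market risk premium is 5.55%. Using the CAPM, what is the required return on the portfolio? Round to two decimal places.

β_Ashcombe = 0.06376 / 0.04071 = 1.5662
β_Maddox = 0.08115 / 0.04071 = 1.9934
β_Durant = 0.03287 / 0.04071 = 0.8074
β_Eskola = 0.05735 / 0.04071 = 1.4087
β_P = Σ w_i β_i = 0.13×1.5662 + 0.08×1.9934 + 0.16×0.8074 + 0.63×1.4087 = 1.3797
E(R_P) = R_f + β_P × MRP = 1.76% + 1.3797 × 5.55% = 9.42%

9.42%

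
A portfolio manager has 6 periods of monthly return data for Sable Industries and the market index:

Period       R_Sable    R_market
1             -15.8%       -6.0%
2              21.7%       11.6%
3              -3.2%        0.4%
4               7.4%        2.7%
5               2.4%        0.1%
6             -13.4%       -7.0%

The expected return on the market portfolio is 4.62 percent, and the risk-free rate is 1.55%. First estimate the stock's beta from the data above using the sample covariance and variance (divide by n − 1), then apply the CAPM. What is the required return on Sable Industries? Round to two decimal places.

7.78%

Mean R_i = (-15.8 + 21.7 − 3.2 + 7.4 + 2.4 − 13.4) / 6 = -0.1500%
Mean R_m = (-6.0 + 11.6 + 0.4 + 2.7 + 0.1 − 7.0) / 6 = 0.3000%
Σ(R_i − R̄_i)(R_m − R̄_m) = 459.5300  ⇒  Cov = 459.5300 / 5 = 91.9060
Σ(R_m − R̄_m)² = 226.4800  ⇒  Var(R_m) = 226.4800 / 5 = 45.2960
β = Cov / Var(R_m) = 91.9060 / 45.2960 = 2.0290
MRP = 4.62% − 1.55% = 3.07%
E(R) = R_f + β × MRP = 1.55% + 2.0290 × 3.07% = 7.78%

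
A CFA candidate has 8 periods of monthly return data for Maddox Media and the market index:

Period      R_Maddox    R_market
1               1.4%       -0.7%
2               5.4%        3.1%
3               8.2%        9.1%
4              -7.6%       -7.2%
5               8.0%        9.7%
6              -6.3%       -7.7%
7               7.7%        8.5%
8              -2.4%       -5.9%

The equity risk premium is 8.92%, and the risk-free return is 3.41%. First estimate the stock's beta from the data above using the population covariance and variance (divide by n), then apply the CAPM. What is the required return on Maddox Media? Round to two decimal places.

Mean R_i = (1.4 + 5.4 + 8.2 − 7.6 + 8.0 − 6.3 + 7.7 − 2.4) / 8 = 1.8000%
Mean R_m = (-0.7 + 3.1 + 9.1 − 7.2 + 9.7 − 7.7 + 8.5 − 5.9) / 8 = 1.1125%
Σ(R_i − R̄_i)(R_m − R̄_m) = 334.8000  ⇒  Cov = 334.8000 / 8 = 41.8500
Σ(R_m − R̄_m)² = 395.2888  ⇒  Var(R_m) = 395.2888 / 8 = 49.4111
β = Cov / Var(R_m) = 41.8500 / 49.4111 = 0.8470
E(R) = R_f + β × MRP = 3.41% + 0.8470 × 8.92% = 10.97%

10.97%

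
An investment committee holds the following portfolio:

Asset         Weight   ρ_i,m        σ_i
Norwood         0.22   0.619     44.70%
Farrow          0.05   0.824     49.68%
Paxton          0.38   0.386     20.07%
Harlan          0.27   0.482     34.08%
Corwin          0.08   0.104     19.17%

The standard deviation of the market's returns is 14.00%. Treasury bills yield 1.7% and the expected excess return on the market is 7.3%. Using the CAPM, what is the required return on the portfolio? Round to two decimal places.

β_Norwood = 0.619 × 44.70% / 14.00% = 1.9764
β_Farrow = 0.824 × 49.68% / 14.00% = 2.9240
β_Paxton = 0.386 × 20.07% / 14.00% = 0.5534
β_Harlan = 0.482 × 34.08% / 14.00% = 1.1733
β_Corwin = 0.104 × 19.17% / 14.00% = 0.1424
β_P = Σ w_i β_i = 0.22×1.9764 + 0.05×2.9240 + 0.38×0.5534 + 0.27×1.1733 + 0.08×0.1424 = 1.1195
E(R_P) = R_f + β_P × MRP = 1.7% + 1.1195 × 7.3% = 9.87%

9.87%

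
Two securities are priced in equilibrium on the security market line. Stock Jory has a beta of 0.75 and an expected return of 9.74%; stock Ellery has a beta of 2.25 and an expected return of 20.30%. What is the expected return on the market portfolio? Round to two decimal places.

11.50%

Both satisfy E(R) = R_f + β·MRP, so the slope of the SML is
MRP = (20.30% − 9.74%) / (2.25 − 0.75) = 10.56% / 1.50 = 7.0400%
R_f = E(R_Jory) − β_Jory·MRP = 9.74% − 0.75 × 7.0400% = 4.4600%
E(R_m) = R_f + MRP = 4.4600% + 7.0400% = 11.50%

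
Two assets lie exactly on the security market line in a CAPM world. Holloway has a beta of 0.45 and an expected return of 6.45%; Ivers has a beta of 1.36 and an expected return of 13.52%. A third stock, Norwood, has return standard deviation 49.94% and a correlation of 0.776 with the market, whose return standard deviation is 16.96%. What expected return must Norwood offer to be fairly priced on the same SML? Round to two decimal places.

20.71%

MRP = (13.52% − 6.45%) / (1.36 − 0.45) = 7.7692%
R_f = 6.45% − 0.45 × 7.7692% = 2.9539%
β_Norwood = ρ·σ_i/σ_m = 0.776 × 49.94 / 16.96 = 2.2850
E(R_Norwood) = R_f + β × MRP = 2.9539% + 2.2850 × 7.7692% = 20.71%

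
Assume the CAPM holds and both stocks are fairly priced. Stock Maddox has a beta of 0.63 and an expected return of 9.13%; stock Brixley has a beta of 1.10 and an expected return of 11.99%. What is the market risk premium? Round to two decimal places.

Both satisfy E(R) = R_f + β·MRP, so the slope of the SML is
MRP = (11.99% − 9.13%) / (1.10 − 0.63) = 2.86% / 0.47 = 6.0851%

6.09%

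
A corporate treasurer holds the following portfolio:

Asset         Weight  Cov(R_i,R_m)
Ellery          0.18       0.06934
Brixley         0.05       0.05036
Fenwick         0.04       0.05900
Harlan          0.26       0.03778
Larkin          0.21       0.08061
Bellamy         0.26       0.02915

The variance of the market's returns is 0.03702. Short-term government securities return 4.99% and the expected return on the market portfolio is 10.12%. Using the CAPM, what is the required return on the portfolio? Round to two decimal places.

12.15%

β_Ellery = 0.06934 / 0.03702 = 1.8730
β_Brixley = 0.05036 / 0.03702 = 1.3603
β_Fenwick = 0.05900 / 0.03702 = 1.5937
β_Harlan = 0.03778 / 0.03702 = 1.0205
β_Larkin = 0.08061 / 0.03702 = 2.1775
β_Bellamy = 0.02915 / 0.03702 = 0.7874
β_P = Σ w_i β_i = 0.18×1.8730 + 0.05×1.3603 + 0.04×1.5937 + 0.26×1.0205 + 0.21×2.1775 + 0.26×0.7874 = 1.3962
MRP = 10.12% − 4.99% = 5.13%
E(R_P) = R_f + β_P × MRP = 4.99% + 1.3962 × 5.13% = 12.15%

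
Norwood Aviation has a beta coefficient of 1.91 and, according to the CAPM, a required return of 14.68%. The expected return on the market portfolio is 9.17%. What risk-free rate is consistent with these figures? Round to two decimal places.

3.12%

E(R) = R_f + β(E(R_m) − R_f) = R_f(1 − β) + β·E(R_m)
14.68% = R_f × (1 − 1.91) + 1.91 × 9.17%
14.68% = R_f × -0.91 + 17.5147%
R_f = (14.68% − 17.5147%) / -0.91 = 3.12%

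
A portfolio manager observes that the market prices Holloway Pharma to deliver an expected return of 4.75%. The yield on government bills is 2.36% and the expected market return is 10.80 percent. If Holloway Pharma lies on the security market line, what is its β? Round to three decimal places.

MRP = 10.80% − 2.36% = 8.44%
β = (E(R) − R_f) / MRP = (4.75% − 2.36%) / 8.44% = 2.39% / 8.44% = 0.283

0.283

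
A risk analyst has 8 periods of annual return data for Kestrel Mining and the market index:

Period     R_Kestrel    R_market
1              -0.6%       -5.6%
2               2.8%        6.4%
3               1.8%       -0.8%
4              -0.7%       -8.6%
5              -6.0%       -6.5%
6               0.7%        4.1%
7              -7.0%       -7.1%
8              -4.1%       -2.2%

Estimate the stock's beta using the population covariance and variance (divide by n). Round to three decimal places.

Mean R_i = (-0.6 + 2.8 + 1.8 − 0.7 − 6.0 + 0.7 − 7.0 − 4.1) / 8 = -1.6375%
Mean R_m = (-5.6 + 6.4 − 0.8 − 8.6 − 6.5 + 4.1 − 7.1 − 2.2) / 8 = -2.5375%
Σ(R_i − R̄_i)(R_m − R̄_m) = 93.2088  ⇒  Cov = 93.2088 / 8 = 11.6511
Σ(R_m − R̄_m)² = 209.7188  ⇒  Var(R_m) = 209.7188 / 8 = 26.2149
β = Cov / Var(R_m) = 11.6511 / 26.2149 = 0.4444

0.444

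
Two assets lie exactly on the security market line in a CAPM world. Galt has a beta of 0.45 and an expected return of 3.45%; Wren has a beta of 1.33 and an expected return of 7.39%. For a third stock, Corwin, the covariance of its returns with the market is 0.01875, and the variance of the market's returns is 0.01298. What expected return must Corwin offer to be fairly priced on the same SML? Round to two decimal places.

MRP = (7.39% − 3.45%) / (1.33 − 0.45) = 4.4773%
R_f = 3.45% − 0.45 × 4.4773% = 1.4352%
β_Corwin = Cov / Var(R_m) = 0.01875 / 0.01298 = 1.4445
E(R_Corwin) = R_f + β × MRP = 1.4352% + 1.4445 × 4.4773% = 7.90%

7.90%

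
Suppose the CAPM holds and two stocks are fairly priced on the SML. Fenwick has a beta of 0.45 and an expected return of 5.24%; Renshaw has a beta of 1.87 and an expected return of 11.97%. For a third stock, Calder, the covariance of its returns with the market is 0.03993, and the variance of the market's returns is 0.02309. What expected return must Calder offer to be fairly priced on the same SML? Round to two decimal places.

MRP = (11.97% − 5.24%) / (1.87 − 0.45) = 4.7394%
R_f = 5.24% − 0.45 × 4.7394% = 3.1073%
β_Calder = Cov / Var(R_m) = 0.03993 / 0.02309 = 1.7293
E(R_Calder) = R_f + β × MRP = 3.1073% + 1.7293 × 4.7394% = 11.30%

11.30%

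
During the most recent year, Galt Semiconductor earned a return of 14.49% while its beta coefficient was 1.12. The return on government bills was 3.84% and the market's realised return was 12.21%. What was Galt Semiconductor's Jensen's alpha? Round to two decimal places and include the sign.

+1.28%

Market excess return = 12.21% − 3.84% = 8.37%
CAPM benchmark = R_f + β(R_m − R_f) = 3.84% + 1.12 × 8.37% = 13.2144%
α = actual − benchmark = 14.49% − 13.2144% = +1.28%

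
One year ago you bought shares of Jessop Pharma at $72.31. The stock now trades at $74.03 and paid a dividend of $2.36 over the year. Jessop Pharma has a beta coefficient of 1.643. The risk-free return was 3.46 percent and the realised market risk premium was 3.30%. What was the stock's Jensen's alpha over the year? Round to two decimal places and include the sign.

Realised HPR = (P1 + D1 − P0) / P0 = (74.03 + 2.36 − 72.31) / 72.31 = 4.08 / 72.31 = 5.6424%
CAPM required = R_f + β·MRP = 3.46% + 1.643 × 3.30% = 8.88190%
α = realised − required = 5.6424% − 8.88190% = -3.24%

-3.24%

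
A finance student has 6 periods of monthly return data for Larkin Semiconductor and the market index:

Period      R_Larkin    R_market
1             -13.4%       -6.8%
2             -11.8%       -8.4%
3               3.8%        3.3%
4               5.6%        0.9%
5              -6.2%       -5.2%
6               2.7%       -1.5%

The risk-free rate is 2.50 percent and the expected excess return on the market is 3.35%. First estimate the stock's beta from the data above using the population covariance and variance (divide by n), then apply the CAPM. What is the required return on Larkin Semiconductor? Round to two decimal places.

Mean R_i = (-13.4 − 11.8 + 3.8 + 5.6 − 6.2 + 2.7) / 6 = -3.2167%
Mean R_m = (-6.8 − 8.4 + 3.3 + 0.9 − 5.2 − 1.5) / 6 = -2.9500%
Σ(R_i − R̄_i)(R_m − R̄_m) = 179.0750  ⇒  Cov = 179.0750 / 6 = 29.8458
Σ(R_m − R̄_m)² = 105.5750  ⇒  Var(R_m) = 105.5750 / 6 = 17.5958
β = Cov / Var(R_m) = 29.8458 / 17.5958 = 1.6962
E(R) = R_f + β × MRP = 2.50% + 1.6962 × 3.35% = 8.18%

8.18%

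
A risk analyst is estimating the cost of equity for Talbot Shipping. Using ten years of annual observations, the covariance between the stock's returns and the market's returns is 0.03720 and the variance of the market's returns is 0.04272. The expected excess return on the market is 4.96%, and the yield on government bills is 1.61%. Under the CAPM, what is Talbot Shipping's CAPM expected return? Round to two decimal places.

β = Cov(R_i, R_m) / Var(R_m) = 0.03720 / 0.04272 = 0.8708
E(R) = R_f + β × MRP = 1.61% + 0.8708 × 4.96% = 5.93%

5.93%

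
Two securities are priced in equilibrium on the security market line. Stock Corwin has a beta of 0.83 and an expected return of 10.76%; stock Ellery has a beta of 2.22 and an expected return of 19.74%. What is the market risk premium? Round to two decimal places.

6.46%

Both satisfy E(R) = R_f + β·MRP, so the slope of the SML is
MRP = (19.74% − 10.76%) / (2.22 − 0.83) = 8.98% / 1.39 = 6.4604%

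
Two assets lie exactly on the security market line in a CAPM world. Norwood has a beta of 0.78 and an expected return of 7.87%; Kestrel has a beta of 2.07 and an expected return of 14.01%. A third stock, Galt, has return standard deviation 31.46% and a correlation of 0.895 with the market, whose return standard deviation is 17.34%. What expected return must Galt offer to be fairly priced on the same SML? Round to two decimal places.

MRP = (14.01% − 7.87%) / (2.07 − 0.78) = 4.7597%
R_f = 7.87% − 0.78 × 4.7597% = 4.1574%
β_Galt = ρ·σ_i/σ_m = 0.895 × 31.46 / 17.34 = 1.6238
E(R_Galt) = R_f + β × MRP = 4.1574% + 1.6238 × 4.7597% = 11.89%

11.89%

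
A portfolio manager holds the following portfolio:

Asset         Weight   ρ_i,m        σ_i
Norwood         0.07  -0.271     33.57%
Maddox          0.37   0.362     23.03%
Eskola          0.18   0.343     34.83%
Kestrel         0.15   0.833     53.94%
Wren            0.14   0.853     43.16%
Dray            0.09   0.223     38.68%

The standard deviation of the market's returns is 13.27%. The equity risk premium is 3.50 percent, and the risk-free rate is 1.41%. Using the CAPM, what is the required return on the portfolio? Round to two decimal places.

5.96%

β_Norwood = -0.271 × 33.57% / 13.27% = -0.6856
β_Maddox = 0.362 × 23.03% / 13.27% = 0.6282
β_Eskola = 0.343 × 34.83% / 13.27% = 0.9003
β_Kestrel = 0.833 × 53.94% / 13.27% = 3.3860
β_Wren = 0.853 × 43.16% / 13.27% = 2.7743
β_Dray = 0.223 × 38.68% / 13.27% = 0.6500
β_P = Σ w_i β_i = 0.07×-0.6856 + 0.37×0.6282 + 0.18×0.9003 + 0.15×3.3860 + 0.14×2.7743 + 0.09×0.6500 = 1.3013
E(R_P) = R_f + β_P × MRP = 1.41% + 1.3013 × 3.50% = 5.96%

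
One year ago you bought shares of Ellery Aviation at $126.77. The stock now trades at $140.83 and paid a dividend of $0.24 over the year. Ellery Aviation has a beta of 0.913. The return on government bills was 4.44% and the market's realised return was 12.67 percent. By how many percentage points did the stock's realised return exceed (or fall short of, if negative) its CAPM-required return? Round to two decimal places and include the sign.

Realised HPR = (P1 + D1 − P0) / P0 = (140.83 + 0.24 − 126.77) / 126.77 = 14.30 / 126.77 = 11.2803%
MRP = 12.67% − 4.44% = 8.23%
CAPM required = R_f + β·MRP = 4.44% + 0.913 × 8.23% = 11.95399%
α = realised − required = 11.2803% − 11.95399% = -0.67%

-0.67%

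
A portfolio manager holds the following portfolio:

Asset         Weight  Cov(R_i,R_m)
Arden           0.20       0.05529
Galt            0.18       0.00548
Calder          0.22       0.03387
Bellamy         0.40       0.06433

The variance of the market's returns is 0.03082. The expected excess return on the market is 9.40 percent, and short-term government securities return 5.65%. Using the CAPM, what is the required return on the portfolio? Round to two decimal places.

β_Arden = 0.05529 / 0.03082 = 1.7940
β_Galt = 0.00548 / 0.03082 = 0.1778
β_Calder = 0.03387 / 0.03082 = 1.0990
β_Bellamy = 0.06433 / 0.03082 = 2.0873
β_P = Σ w_i β_i = 0.20×1.7940 + 0.18×0.1778 + 0.22×1.0990 + 0.40×2.0873 = 1.4675
E(R_P) = R_f + β_P × MRP = 5.65% + 1.4675 × 9.40% = 19.44%

19.44%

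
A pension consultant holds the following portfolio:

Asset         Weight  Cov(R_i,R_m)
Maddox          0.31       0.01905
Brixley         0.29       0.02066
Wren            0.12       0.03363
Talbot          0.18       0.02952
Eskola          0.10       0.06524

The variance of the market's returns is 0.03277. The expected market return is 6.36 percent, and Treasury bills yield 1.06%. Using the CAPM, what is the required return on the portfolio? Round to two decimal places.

β_Maddox = 0.01905 / 0.03277 = 0.5813
β_Brixley = 0.02066 / 0.03277 = 0.6305
β_Wren = 0.03363 / 0.03277 = 1.0262
β_Talbot = 0.02952 / 0.03277 = 0.9008
β_Eskola = 0.06524 / 0.03277 = 1.9908
β_P = Σ w_i β_i = 0.31×0.5813 + 0.29×0.6305 + 0.12×1.0262 + 0.18×0.9008 + 0.10×1.9908 = 0.8474
MRP = 6.36% − 1.06% = 5.30%
E(R_P) = R_f + β_P × MRP = 1.06% + 0.8474 × 5.30% = 5.55%

5.55%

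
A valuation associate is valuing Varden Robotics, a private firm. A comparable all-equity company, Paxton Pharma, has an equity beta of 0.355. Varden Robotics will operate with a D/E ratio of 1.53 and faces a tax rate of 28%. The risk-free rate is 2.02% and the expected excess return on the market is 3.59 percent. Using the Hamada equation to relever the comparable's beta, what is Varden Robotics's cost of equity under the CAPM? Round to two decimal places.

β_L = β_U × [1 + (1 − t)(D/E)] = 0.355 × [1 + (1 − 0.28) × 1.53]
    = 0.355 × [1 + 0.72 × 1.53] = 0.355 × 2.1016 = 0.7461
E(R) = R_f + β_L × MRP = 2.02% + 0.7461 × 3.59% = 4.70%

4.70%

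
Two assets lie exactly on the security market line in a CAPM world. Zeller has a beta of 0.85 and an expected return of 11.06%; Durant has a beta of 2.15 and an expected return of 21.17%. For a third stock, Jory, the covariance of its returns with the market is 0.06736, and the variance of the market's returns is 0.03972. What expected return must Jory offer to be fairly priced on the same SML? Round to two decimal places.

17.64%

MRP = (21.17% − 11.06%) / (2.15 − 0.85) = 7.7769%
R_f = 11.06% − 0.85 × 7.7769% = 4.4496%
β_Jory = Cov / Var(R_m) = 0.06736 / 0.03972 = 1.6959
E(R_Jory) = R_f + β × MRP = 4.4496% + 1.6959 × 7.7769% = 17.64%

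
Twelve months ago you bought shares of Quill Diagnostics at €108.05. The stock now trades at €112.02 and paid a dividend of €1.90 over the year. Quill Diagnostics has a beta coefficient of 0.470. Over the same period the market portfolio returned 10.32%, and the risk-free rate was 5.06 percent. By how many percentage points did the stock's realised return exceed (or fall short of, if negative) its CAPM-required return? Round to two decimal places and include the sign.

Realised HPR = (P1 + D1 − P0) / P0 = (112.02 + 1.90 − 108.05) / 108.05 = 5.87 / 108.05 = 5.4327%
MRP = 10.32% − 5.06% = 5.26%
CAPM required = R_f + β·MRP = 5.06% + 0.470 × 5.26% = 7.53220%
α = realised − required = 5.4327% − 7.53220% = -2.10%

-2.10%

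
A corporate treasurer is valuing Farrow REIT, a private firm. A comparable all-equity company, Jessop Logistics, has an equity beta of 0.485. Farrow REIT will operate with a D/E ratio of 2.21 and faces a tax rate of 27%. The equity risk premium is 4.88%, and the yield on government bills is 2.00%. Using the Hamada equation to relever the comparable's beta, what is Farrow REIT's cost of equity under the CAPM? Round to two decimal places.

β_L = β_U × [1 + (1 − t)(D/E)] = 0.485 × [1 + (1 − 0.27) × 2.21]
    = 0.485 × [1 + 0.73 × 2.21] = 0.485 × 2.6133 = 1.2675
E(R) = R_f + β_L × MRP = 2.00% + 1.2675 × 4.88% = 8.19%

8.19%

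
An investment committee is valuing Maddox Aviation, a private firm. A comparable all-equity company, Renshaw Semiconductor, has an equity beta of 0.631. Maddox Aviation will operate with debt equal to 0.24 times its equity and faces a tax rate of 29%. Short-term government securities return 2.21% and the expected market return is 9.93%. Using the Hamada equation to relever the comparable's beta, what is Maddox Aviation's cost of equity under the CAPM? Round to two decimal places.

7.91%

β_L = β_U × [1 + (1 − t)(D/E)] = 0.631 × [1 + (1 − 0.29) × 0.24]
    = 0.631 × [1 + 0.71 × 0.24] = 0.631 × 1.1704 = 0.7385
MRP = 9.93% − 2.21% = 7.72%
E(R) = R_f + β_L × MRP = 2.21% + 0.7385 × 7.72% = 7.91%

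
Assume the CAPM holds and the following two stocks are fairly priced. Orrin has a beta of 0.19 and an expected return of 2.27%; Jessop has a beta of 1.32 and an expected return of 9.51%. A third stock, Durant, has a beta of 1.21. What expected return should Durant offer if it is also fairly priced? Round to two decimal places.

8.81%

MRP (SML slope) = (9.51% − 2.27%) / (1.32 − 0.19) = 7.24% / 1.13 = 6.4071%
R_f (intercept) = 2.27% − 0.19 × 6.4071% = 1.0527%
E(R_Durant) = R_f + β × MRP = 1.0527% + 1.21 × 6.4071% = 8.81%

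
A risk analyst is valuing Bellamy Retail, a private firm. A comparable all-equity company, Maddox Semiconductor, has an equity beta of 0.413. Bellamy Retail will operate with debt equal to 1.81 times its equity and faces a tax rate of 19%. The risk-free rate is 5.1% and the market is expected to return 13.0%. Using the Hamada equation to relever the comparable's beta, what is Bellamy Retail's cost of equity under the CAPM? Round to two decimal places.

β_L = β_U × [1 + (1 − t)(D/E)] = 0.413 × [1 + (1 − 0.19) × 1.81]
    = 0.413 × [1 + 0.81 × 1.81] = 0.413 × 2.4661 = 1.0185
MRP = 13.0% − 5.1% = 7.90%
E(R) = R_f + β_L × MRP = 5.1% + 1.0185 × 7.9% = 13.15%

13.15%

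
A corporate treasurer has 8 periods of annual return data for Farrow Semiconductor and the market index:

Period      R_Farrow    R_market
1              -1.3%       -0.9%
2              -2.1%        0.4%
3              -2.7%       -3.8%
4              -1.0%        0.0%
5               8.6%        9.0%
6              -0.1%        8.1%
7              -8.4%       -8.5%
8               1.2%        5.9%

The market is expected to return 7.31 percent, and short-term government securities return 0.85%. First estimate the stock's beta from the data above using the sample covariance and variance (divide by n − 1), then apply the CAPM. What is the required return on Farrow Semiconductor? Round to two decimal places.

Mean R_i = (-1.3 − 2.1 − 2.7 − 1.0 + 8.6 − 0.1 − 8.4 + 1.2) / 8 = -0.7250%
Mean R_m = (-0.9 + 0.4 − 3.8 + 0.0 + 9.0 + 8.1 − 8.5 + 5.9) / 8 = 1.2750%
Σ(R_i − R̄_i)(R_m − R̄_m) = 173.0550  ⇒  Cov = 173.0550 / 7 = 24.7221
Σ(R_m − R̄_m)² = 256.0750  ⇒  Var(R_m) = 256.0750 / 7 = 36.5821
β = Cov / Var(R_m) = 24.7221 / 36.5821 = 0.6758
MRP = 7.31% − 0.85% = 6.46%
E(R) = R_f + β × MRP = 0.85% + 0.6758 × 6.46% = 5.22%

5.22%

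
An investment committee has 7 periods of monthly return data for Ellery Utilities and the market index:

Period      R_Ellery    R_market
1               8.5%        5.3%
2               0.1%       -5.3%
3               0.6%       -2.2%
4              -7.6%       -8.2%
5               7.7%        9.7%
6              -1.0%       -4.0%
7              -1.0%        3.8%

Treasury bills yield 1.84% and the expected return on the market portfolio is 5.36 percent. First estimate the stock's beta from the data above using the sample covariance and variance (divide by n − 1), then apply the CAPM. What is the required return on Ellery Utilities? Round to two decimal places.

Mean R_i = (8.5 + 0.1 + 0.6 − 7.6 + 7.7 − 1.0 − 1.0) / 7 = 1.0429%
Mean R_m = (5.3 − 5.3 − 2.2 − 8.2 + 9.7 − 4.0 + 3.8) / 7 = -0.1286%
Σ(R_i − R̄_i)(R_m − R̄_m) = 181.3486  ⇒  Cov = 181.3486 / 6 = 30.2248
Σ(R_m − R̄_m)² = 252.6743  ⇒  Var(R_m) = 252.6743 / 6 = 42.1124
β = Cov / Var(R_m) = 30.2248 / 42.1124 = 0.7177
MRP = 5.36% − 1.84% = 3.52%
E(R) = R_f + β × MRP = 1.84% + 0.7177 × 3.52% = 4.37%

4.37%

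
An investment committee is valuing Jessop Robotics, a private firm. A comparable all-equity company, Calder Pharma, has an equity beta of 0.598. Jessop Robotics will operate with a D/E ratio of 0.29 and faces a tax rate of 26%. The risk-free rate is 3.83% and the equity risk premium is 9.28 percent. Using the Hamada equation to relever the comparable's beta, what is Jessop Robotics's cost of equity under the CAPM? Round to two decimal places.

10.57%

β_L = β_U × [1 + (1 − t)(D/E)] = 0.598 × [1 + (1 − 0.26) × 0.29]
    = 0.598 × [1 + 0.74 × 0.29] = 0.598 × 1.2146 = 0.7263
E(R) = R_f + β_L × MRP = 3.83% + 0.7263 × 9.28% = 10.57%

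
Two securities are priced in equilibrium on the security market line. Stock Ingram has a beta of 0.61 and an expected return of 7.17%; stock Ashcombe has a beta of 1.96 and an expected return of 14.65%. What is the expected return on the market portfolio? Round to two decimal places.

Both satisfy E(R) = R_f + β·MRP, so the slope of the SML is
MRP = (14.65% − 7.17%) / (1.96 − 0.61) = 7.48% / 1.35 = 5.5407%
R_f = E(R_Ingram) − β_Ingram·MRP = 7.17% − 0.61 × 5.5407% = 3.7902%
E(R_m) = R_f + MRP = 3.7902% + 5.5407% = 9.33%

9.33%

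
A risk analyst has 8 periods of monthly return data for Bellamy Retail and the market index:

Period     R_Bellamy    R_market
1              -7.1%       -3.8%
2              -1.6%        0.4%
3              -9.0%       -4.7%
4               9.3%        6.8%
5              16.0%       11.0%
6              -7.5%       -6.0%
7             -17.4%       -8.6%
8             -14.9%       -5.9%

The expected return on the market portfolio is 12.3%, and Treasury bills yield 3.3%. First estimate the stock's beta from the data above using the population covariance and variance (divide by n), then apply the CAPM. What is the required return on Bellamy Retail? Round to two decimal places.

18.03%

Mean R_i = (-7.1 − 1.6 − 9.0 + 9.3 + 16.0 − 7.5 − 17.4 − 14.9) / 8 = -4.0250%
Mean R_m = (-3.8 + 0.4 − 4.7 + 6.8 + 11.0 − 6.0 − 8.6 − 5.9) / 8 = -1.3500%
Σ(R_i − R̄_i)(R_m − R̄_m) = 546.9600  ⇒  Cov = 546.9600 / 8 = 68.3700
Σ(R_m − R̄_m)² = 334.1200  ⇒  Var(R_m) = 334.1200 / 8 = 41.7650
β = Cov / Var(R_m) = 68.3700 / 41.7650 = 1.6370
MRP = 12.3% − 3.3% = 9.00%
E(R) = R_f + β × MRP = 3.3% + 1.6370 × 9.0% = 18.03%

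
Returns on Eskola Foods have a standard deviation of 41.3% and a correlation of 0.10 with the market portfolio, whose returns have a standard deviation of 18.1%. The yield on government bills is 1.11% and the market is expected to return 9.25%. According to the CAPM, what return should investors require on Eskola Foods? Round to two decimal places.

2.97%

β = ρ × σ_i / σ_m = 0.10 × 41.3% / 18.1% = 0.2282
MRP = 9.25% − 1.11% = 8.14%
E(R) = 1.11% + 0.2282 × 8.14% = 2.97%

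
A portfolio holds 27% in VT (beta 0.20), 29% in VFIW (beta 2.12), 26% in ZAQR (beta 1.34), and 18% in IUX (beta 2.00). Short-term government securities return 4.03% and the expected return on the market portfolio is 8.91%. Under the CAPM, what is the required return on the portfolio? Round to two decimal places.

β_P = Σ w_i β_i = 0.27×0.20 + 0.29×2.12 + 0.26×1.34 + 0.18×2.00 = 1.3772
MRP = 8.91% − 4.03% = 4.88%
E(R_P) = R_f + β_P × MRP = 4.03% + 1.3772 × 4.88% = 10.75%

10.75%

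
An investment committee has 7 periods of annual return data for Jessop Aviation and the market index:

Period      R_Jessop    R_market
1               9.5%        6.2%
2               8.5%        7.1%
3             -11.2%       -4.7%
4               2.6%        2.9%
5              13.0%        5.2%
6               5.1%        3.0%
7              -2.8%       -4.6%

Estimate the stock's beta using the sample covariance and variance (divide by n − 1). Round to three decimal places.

1.541

Mean R_i = (9.5 + 8.5 − 11.2 + 2.6 + 13.0 + 5.1 − 2.8) / 7 = 3.5286%
Mean R_m = (6.2 + 7.1 − 4.7 + 2.9 + 5.2 + 3.0 − 4.6) / 7 = 2.1571%
Σ(R_i − R̄_i)(R_m − R̄_m) = 221.9286  ⇒  Cov = 221.9286 / 6 = 36.9881
Σ(R_m − R̄_m)² = 143.9771  ⇒  Var(R_m) = 143.9771 / 6 = 23.9962
β = Cov / Var(R_m) = 36.9881 / 23.9962 = 1.5414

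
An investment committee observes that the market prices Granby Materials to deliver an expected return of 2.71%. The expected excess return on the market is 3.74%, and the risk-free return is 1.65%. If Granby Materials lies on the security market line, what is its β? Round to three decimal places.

0.283

β = (E(R) − R_f) / MRP = (2.71% − 1.65%) / 3.74% = 1.06% / 3.74% = 0.283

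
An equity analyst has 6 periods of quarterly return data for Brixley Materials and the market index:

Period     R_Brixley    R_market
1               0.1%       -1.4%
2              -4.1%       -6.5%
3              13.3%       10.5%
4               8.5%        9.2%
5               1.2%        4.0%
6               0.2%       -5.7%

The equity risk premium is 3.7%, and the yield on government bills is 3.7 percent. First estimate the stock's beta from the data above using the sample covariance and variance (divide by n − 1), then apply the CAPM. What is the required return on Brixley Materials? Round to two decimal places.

Mean R_i = (0.1 − 4.1 + 13.3 + 8.5 + 1.2 + 0.2) / 6 = 3.2000%
Mean R_m = (-1.4 − 6.5 + 10.5 + 9.2 + 4.0 − 5.7) / 6 = 1.6833%
Σ(R_i − R̄_i)(R_m − R̄_m) = 215.7000  ⇒  Cov = 215.7000 / 5 = 43.1400
Σ(R_m − R̄_m)² = 270.5883  ⇒  Var(R_m) = 270.5883 / 5 = 54.1177
β = Cov / Var(R_m) = 43.1400 / 54.1177 = 0.7972
E(R) = R_f + β × MRP = 3.7% + 0.7972 × 3.7% = 6.65%

6.65%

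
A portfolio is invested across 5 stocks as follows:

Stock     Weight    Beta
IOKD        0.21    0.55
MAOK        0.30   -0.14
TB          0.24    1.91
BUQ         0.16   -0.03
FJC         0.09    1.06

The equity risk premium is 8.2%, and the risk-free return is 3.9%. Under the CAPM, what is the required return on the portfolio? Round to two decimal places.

9.00%

β_P = Σ w_i β_i = 0.21×0.55 + 0.30×-0.14 + 0.24×1.91 + 0.16×-0.03 + 0.09×1.06 = 0.6225
E(R_P) = R_f + β_P × MRP = 3.9% + 0.6225 × 8.2% = 9.00%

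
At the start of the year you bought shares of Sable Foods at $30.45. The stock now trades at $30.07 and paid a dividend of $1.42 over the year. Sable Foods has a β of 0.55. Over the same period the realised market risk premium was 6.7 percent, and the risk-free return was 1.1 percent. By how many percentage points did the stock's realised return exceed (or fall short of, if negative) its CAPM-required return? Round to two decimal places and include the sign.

Realised HPR = (P1 + D1 − P0) / P0 = (30.07 + 1.42 − 30.45) / 30.45 = 1.04 / 30.45 = 3.4154%
CAPM required = R_f + β·MRP = 1.1% + 0.55 × 6.7% = 4.7850%
α = realised − required = 3.4154% − 4.7850% = -1.37%

-1.37%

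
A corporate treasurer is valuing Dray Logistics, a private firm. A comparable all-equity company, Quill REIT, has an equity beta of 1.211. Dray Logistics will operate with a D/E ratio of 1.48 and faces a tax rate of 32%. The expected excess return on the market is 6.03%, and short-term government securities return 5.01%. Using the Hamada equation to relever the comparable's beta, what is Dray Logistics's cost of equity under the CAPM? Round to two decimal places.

β_L = β_U × [1 + (1 − t)(D/E)] = 1.211 × [1 + (1 − 0.32) × 1.48]
    = 1.211 × [1 + 0.68 × 1.48] = 1.211 × 2.0064 = 2.4298
E(R) = R_f + β_L × MRP = 5.01% + 2.4298 × 6.03% = 19.66%

19.66%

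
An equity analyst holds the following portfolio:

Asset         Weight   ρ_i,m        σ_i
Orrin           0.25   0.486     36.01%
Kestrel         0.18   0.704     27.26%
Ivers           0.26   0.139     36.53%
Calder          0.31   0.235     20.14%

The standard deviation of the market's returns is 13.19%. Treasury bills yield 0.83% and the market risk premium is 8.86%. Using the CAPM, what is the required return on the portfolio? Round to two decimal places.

β_Orrin = 0.486 × 36.01% / 13.19% = 1.3268
β_Kestrel = 0.704 × 27.26% / 13.19% = 1.4550
β_Ivers = 0.139 × 36.53% / 13.19% = 0.3850
β_Calder = 0.235 × 20.14% / 13.19% = 0.3588
β_P = Σ w_i β_i = 0.25×1.3268 + 0.18×1.4550 + 0.26×0.3850 + 0.31×0.3588 = 0.8049
E(R_P) = R_f + β_P × MRP = 0.83% + 0.8049 × 8.86% = 7.96%

7.96%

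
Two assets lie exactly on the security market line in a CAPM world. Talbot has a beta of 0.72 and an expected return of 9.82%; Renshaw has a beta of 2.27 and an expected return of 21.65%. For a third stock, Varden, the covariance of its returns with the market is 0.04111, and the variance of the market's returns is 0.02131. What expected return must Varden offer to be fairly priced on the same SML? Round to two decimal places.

MRP = (21.65% − 9.82%) / (2.27 − 0.72) = 7.6323%
R_f = 9.82% − 0.72 × 7.6323% = 4.3247%
β_Varden = Cov / Var(R_m) = 0.04111 / 0.02131 = 1.9291
E(R_Varden) = R_f + β × MRP = 4.3247% + 1.9291 × 7.6323% = 19.05%

19.05%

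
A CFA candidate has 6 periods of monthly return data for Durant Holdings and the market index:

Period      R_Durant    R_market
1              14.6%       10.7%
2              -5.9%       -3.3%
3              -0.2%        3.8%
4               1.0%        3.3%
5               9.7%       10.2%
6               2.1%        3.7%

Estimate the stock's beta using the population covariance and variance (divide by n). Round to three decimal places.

1.374

Mean R_i = (14.6 − 5.9 − 0.2 + 1.0 + 9.7 + 2.1) / 6 = 3.5500%
Mean R_m = (10.7 − 3.3 + 3.8 + 3.3 + 10.2 + 3.7) / 6 = 4.7333%
Σ(R_i − R̄_i)(R_m − R̄_m) = 184.1200  ⇒  Cov = 184.1200 / 6 = 30.6867
Σ(R_m − R̄_m)² = 134.0133  ⇒  Var(R_m) = 134.0133 / 6 = 22.3356
β = Cov / Var(R_m) = 30.6867 / 22.3356 = 1.3739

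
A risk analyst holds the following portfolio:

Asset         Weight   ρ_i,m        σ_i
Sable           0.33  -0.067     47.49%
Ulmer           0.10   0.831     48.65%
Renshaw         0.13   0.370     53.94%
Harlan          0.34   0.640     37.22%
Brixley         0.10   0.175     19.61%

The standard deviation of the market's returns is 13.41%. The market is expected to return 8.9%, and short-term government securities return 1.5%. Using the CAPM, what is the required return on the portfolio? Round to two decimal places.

9.24%

β_Sable = -0.067 × 47.49% / 13.41% = -0.2373
β_Ulmer = 0.831 × 48.65% / 13.41% = 3.0148
β_Renshaw = 0.370 × 53.94% / 13.41% = 1.4883
β_Harlan = 0.640 × 37.22% / 13.41% = 1.7763
β_Brixley = 0.175 × 19.61% / 13.41% = 0.2559
β_P = Σ w_i β_i = 0.33×-0.2373 + 0.10×3.0148 + 0.13×1.4883 + 0.34×1.7763 + 0.10×0.2559 = 1.0462
MRP = 8.9% − 1.5% = 7.40%
E(R_P) = R_f + β_P × MRP = 1.5% + 1.0462 × 7.4% = 9.24%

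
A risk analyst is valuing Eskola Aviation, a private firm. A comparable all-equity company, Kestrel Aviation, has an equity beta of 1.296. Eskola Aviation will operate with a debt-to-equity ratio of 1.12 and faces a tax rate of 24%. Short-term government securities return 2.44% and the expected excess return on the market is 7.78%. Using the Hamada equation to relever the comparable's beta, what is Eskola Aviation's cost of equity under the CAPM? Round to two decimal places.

β_L = β_U × [1 + (1 − t)(D/E)] = 1.296 × [1 + (1 − 0.24) × 1.12]
    = 1.296 × [1 + 0.76 × 1.12] = 1.296 × 1.8512 = 2.3992
E(R) = R_f + β_L × MRP = 2.44% + 2.3992 × 7.78% = 21.11%

21.11%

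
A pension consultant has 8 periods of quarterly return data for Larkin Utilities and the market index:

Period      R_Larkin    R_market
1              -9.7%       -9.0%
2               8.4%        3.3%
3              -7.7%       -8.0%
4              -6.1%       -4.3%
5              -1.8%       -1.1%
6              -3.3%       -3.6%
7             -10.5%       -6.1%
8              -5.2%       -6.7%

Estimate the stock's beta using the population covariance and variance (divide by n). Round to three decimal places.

1.382

Mean R_i = (-9.7 + 8.4 − 7.7 − 6.1 − 1.8 − 3.3 − 10.5 − 5.2) / 8 = -4.4875%
Mean R_m = (-9.0 + 3.3 − 8.0 − 4.3 − 1.1 − 3.6 − 6.1 − 6.7) / 8 = -4.4375%
Σ(R_i − R̄_i)(R_m − R̄_m) = 156.2938  ⇒  Cov = 156.2938 / 8 = 19.5367
Σ(R_m − R̄_m)² = 113.1188  ⇒  Var(R_m) = 113.1188 / 8 = 14.1399
β = Cov / Var(R_m) = 19.5367 / 14.1399 = 1.3817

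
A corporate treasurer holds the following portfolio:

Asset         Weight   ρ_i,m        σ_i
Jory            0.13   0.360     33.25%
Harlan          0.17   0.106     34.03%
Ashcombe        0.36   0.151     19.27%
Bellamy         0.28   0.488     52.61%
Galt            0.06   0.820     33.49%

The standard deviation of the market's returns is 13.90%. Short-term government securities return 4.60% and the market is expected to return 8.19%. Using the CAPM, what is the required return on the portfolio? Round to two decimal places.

7.71%

β_Jory = 0.360 × 33.25% / 13.90% = 0.8612
β_Harlan = 0.106 × 34.03% / 13.90% = 0.2595
β_Ashcombe = 0.151 × 19.27% / 13.90% = 0.2093
β_Bellamy = 0.488 × 52.61% / 13.90% = 1.8470
β_Galt = 0.820 × 33.49% / 13.90% = 1.9757
β_P = Σ w_i β_i = 0.13×0.8612 + 0.17×0.2595 + 0.36×0.2093 + 0.28×1.8470 + 0.06×1.9757 = 0.8671
MRP = 8.19% − 4.60% = 3.59%
E(R_P) = R_f + β_P × MRP = 4.60% + 0.8671 × 3.59% = 7.71%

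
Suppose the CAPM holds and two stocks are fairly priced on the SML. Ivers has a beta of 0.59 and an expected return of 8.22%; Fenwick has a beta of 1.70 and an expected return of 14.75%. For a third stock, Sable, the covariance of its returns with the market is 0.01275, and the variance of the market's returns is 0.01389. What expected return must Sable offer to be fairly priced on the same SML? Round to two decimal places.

MRP = (14.75% − 8.22%) / (1.70 − 0.59) = 5.8829%
R_f = 8.22% − 0.59 × 5.8829% = 4.7491%
β_Sable = Cov / Var(R_m) = 0.01275 / 0.01389 = 0.9179
E(R_Sable) = R_f + β × MRP = 4.7491% + 0.9179 × 5.8829% = 10.15%

10.15%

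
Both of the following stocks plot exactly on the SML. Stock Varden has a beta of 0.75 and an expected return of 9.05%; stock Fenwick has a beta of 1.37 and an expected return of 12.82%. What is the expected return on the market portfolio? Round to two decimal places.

10.57%

Both satisfy E(R) = R_f + β·MRP, so the slope of the SML is
MRP = (12.82% − 9.05%) / (1.37 − 0.75) = 3.77% / 0.62 = 6.0806%
R_f = E(R_Varden) − β_Varden·MRP = 9.05% − 0.75 × 6.0806% = 4.4896%
E(R_m) = R_f + MRP = 4.4896% + 6.0806% = 10.57%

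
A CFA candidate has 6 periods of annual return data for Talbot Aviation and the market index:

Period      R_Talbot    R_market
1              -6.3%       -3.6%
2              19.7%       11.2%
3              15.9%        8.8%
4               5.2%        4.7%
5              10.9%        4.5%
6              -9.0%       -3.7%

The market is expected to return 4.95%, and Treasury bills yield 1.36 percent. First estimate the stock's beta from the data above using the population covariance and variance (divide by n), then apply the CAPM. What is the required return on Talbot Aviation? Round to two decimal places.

Mean R_i = (-6.3 + 19.7 + 15.9 + 5.2 + 10.9 − 9.0) / 6 = 6.0667%
Mean R_m = (-3.6 + 11.2 + 8.8 + 4.7 + 4.5 − 3.7) / 6 = 3.6500%
Σ(R_i − R̄_i)(R_m − R̄_m) = 357.1700  ⇒  Cov = 357.1700 / 6 = 59.5283
Σ(R_m − R̄_m)² = 191.9350  ⇒  Var(R_m) = 191.9350 / 6 = 31.9892
β = Cov / Var(R_m) = 59.5283 / 31.9892 = 1.8609
MRP = 4.95% − 1.36% = 3.59%
E(R) = R_f + β × MRP = 1.36% + 1.8609 × 3.59% = 8.04%

8.04%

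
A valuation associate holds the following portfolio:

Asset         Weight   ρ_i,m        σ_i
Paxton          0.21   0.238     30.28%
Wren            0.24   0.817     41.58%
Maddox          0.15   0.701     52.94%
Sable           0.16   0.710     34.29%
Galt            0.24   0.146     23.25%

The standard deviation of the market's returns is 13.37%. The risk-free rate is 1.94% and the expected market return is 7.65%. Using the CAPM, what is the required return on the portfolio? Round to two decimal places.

β_Paxton = 0.238 × 30.28% / 13.37% = 0.5390
β_Wren = 0.817 × 41.58% / 13.37% = 2.5408
β_Maddox = 0.701 × 52.94% / 13.37% = 2.7757
β_Sable = 0.710 × 34.29% / 13.37% = 1.8209
β_Galt = 0.146 × 23.25% / 13.37% = 0.2539
β_P = Σ w_i β_i = 0.21×0.5390 + 0.24×2.5408 + 0.15×2.7757 + 0.16×1.8209 + 0.24×0.2539 = 1.4916
MRP = 7.65% − 1.94% = 5.71%
E(R_P) = R_f + β_P × MRP = 1.94% + 1.4916 × 5.71% = 10.46%

10.46%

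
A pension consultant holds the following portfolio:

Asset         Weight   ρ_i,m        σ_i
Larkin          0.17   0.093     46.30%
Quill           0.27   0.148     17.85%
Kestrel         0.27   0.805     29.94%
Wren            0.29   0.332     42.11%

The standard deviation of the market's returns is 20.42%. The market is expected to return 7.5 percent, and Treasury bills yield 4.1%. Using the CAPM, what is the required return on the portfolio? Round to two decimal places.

β_Larkin = 0.093 × 46.30% / 20.42% = 0.2109
β_Quill = 0.148 × 17.85% / 20.42% = 0.1294
β_Kestrel = 0.805 × 29.94% / 20.42% = 1.1803
β_Wren = 0.332 × 42.11% / 20.42% = 0.6846
β_P = Σ w_i β_i = 0.17×0.2109 + 0.27×0.1294 + 0.27×1.1803 + 0.29×0.6846 = 0.5880
MRP = 7.5% − 4.1% = 3.40%
E(R_P) = R_f + β_P × MRP = 4.1% + 0.5880 × 3.4% = 6.10%

6.10%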